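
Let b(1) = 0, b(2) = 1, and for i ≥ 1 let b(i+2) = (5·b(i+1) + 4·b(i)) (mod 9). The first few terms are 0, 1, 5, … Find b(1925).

3

b(1) = 0,  b(2) = 1,  b(3) = 5,  b(4) = 2,  b(5) = 3,  b(6) = 5,  b(7) = 1,  b(8) = 7,  b(9) = 3,  b(10) = 7,  b(11) = 2,  b(12) = 2,  b(13) = 0,  b(14) = 8,  b(15) = 4,  b(16) = 7,  b(17) = 6,  b(18) = 4,  b(19) = 8,  b(20) = 2,  b(21) = 6,  b(22) = 2,  b(23) = 7,  b(24) = 7,  b(25) = 0,  b(26) = 1.
Since (b(25), b(26)) = (b(1), b(2)) = (0, 1) (two consecutive terms determine the rest), the sequence is periodic with period 24.
So b(1925) = b(1 + ((1925-1) mod 24)) = b(5) = 3.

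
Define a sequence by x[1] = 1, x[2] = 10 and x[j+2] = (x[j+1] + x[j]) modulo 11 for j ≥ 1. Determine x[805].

10

We have x[1] = 1,  x[2] = 10,  x[3] = 0,  x[4] = 10,  x[5] = 10,  x[6] = 9,  x[7] = 8,  x[8] = 6,  x[9] = 3,  x[10] = 9,  x[11] = 1,  x[12] = 10.
Since (x[11], x[12]) = (x[1], x[2]) = (1, 10) (two consecutive terms determine the rest), the sequence is periodic with period 10.
So x[805] = x[1 + ((805-1) mod 10)] = x[5] = 10.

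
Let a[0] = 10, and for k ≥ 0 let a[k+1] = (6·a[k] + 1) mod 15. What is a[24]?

4

Listing terms: a[0] = 10; a[1] = 1; a[2] = 7; a[3] = 13; a[4] = 4; a[5] = 10.
Since a[5] = a[0] = 10, the sequence is periodic with period 5.
(24 - 0) mod 5 = 4, so a[24] = a[4] = 4.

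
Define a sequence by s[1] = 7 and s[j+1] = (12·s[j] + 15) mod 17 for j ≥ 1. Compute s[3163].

9

Computing terms: s[1] = 7,  s[2] = 14,  s[3] = 13,  s[4] = 1,  s[5] = 10,  s[6] = 16,  s[7] = 3,  s[8] = 0,  s[9] = 15,  s[10] = 8,  s[11] = 9,  s[12] = 4,  s[13] = 12,  s[14] = 6,  s[15] = 2,  s[16] = 5,  s[17] = 7.
The sequence repeats with period 16.
(3163 - 1) mod 16 = 10, so s[3163] = s[11] = 9.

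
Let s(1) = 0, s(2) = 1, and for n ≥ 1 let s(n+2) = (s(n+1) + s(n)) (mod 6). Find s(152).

1

We have s(1) = 0,  s(2) = 1,  s(3) = 1,  s(4) = 2,  s(5) = 3,  s(6) = 5,  s(7) = 2,  s(8) = 1,  s(9) = 3,  s(10) = 4,  s(11) = 1,  s(12) = 5,  s(13) = 0,  s(14) = 5,  s(15) = 5,  s(16) = 4,  s(17) = 3,  s(18) = 1,  s(19) = 4,  s(20) = 5,  s(21) = 3,  s(22) = 2,  s(23) = 5,  s(24) = 1,  s(25) = 0,  s(26) = 1.
Since (s(25), s(26)) = (s(1), s(2)) = (0, 1) (two consecutive terms determine the rest), the sequence is periodic with period 24.
(152 - 1) mod 24 = 7, so s(152) = s(8) = 1.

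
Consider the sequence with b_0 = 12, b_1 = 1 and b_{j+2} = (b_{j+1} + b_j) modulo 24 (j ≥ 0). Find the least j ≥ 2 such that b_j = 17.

We have b_0 = 12, b_1 = 1, b_2 = 13, b_3 = 14, b_4 = 3, b_5 = 17, b_6 = 20, b_7 = 13, b_8 = 9, b_9 = 22, b_{10} = 7, b_{11} = 5, b_{12} = 12, b_{13} = 17, b_{14} = 5, b_{15} = 22, b_{16} = 3, b_{17} = 1, b_{18} = 4, b_{19} = 5, b_{20} = 9, b_{21} = 14, b_{22} = 23, b_{23} = 13, b_{24} = 12, b_{25} = 1.
The sequence repeats with period 24.
The value 17 first appears (with j ≥ 2) at b_5.

5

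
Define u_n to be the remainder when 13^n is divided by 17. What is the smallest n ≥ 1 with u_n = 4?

Computing terms: u_0 = 1; u_1 = 13; u_2 = 16; u_3 = 4; u_4 = 1.
The sequence repeats with period 4.
The value 4 first appears (with n ≥ 1) at u_3.

3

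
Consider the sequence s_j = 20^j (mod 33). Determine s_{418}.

Listing terms: s_1 = 20,  s_2 = 4,  s_3 = 14,  s_4 = 16,  s_5 = 23,  s_6 = 31,  s_7 = 26,  s_8 = 25,  s_9 = 5,  s_{10} = 1,  s_{11} = 20.
The sequence repeats with period 10.
(418 - 1) mod 10 = 7, so s_{418} = s_8 = 25.

25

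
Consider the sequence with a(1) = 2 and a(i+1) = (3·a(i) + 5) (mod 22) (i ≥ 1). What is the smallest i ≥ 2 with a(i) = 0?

We have a(1) = 2; a(2) = 11; a(3) = 16; a(4) = 9; a(5) = 10; a(6) = 13; a(7) = 0; a(8) = 5; a(9) = 20; a(10) = 21; a(11) = 2.
Since a(11) = a(1) = 2, the sequence is periodic with period 10.
The value 0 first appears (with i ≥ 2) at a(7).

7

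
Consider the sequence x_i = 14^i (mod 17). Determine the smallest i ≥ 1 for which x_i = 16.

We have x_0 = 1; x_1 = 14; x_2 = 9; x_3 = 7; x_4 = 13; x_5 = 12; x_6 = 15; x_7 = 6; x_8 = 16; x_9 = 3; x_{10} = 8; x_{11} = 10; x_{12} = 4; x_{13} = 5; x_{14} = 2; x_{15} = 11; x_{16} = 1.
The sequence repeats with period 16.
The value 16 first appears (with i ≥ 1) at x_8.

8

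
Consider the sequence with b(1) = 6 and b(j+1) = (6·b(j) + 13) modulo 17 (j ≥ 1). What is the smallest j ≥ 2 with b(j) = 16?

We have b(1) = 6, b(2) = 15, b(3) = 1, b(4) = 2, b(5) = 8, b(6) = 10, b(7) = 5, b(8) = 9, b(9) = 16, b(10) = 7, b(11) = 4, b(12) = 3, b(13) = 14, b(14) = 12, b(15) = 0, b(16) = 13, b(17) = 6.
Since b(17) = b(1) = 6, the sequence is periodic with period 16.
The value 16 first appears (with j ≥ 2) at b(9).

9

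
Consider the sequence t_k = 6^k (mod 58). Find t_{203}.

t_0 = 1; t_1 = 6; t_2 = 36; t_3 = 42; t_4 = 20; t_5 = 4; t_6 = 24; t_7 = 28; t_8 = 52; t_9 = 22; t_{10} = 16; t_{11} = 38; t_{12} = 54; t_{13} = 34; t_{14} = 30; t_{15} = 6.
Since t_{15} = t_1 = 6, the sequence is eventually periodic: after a pre-period of length 1 it cycles with period 14.
For k ≥ 1, t_k depends only on (k - 1) mod 14. (203 - 1) mod 14 = 6, so t_{203} = t_7 = 28.

28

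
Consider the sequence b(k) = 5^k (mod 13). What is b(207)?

8

Listing terms: b(0) = 1, b(1) = 5, b(2) = 12, b(3) = 8, b(4) = 1.
Since b(4) = b(0) = 1, the sequence is periodic with period 4.
(207 - 0) mod 4 = 3, so b(207) = b(3) = 8.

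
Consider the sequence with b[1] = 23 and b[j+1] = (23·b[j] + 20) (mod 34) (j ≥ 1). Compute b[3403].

27

We have b[1] = 23; b[2] = 5; b[3] = 33; b[4] = 31; b[5] = 19; b[6] = 15; b[7] = 25; b[8] = 17; b[9] = 3; b[10] = 21; b[11] = 27; b[12] = 29; b[13] = 7; b[14] = 11; b[15] = 1; b[16] = 9; b[17] = 23.
The sequence repeats with period 16.
So b[3403] = b[1 + ((3403-1) mod 16)] = b[11] = 27.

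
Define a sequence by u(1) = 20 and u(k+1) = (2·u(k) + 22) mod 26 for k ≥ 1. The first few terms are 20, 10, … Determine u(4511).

Computing terms: u(1) = 20, u(2) = 10, u(3) = 16, u(4) = 2, u(5) = 0, u(6) = 22, u(7) = 14, u(8) = 24, u(9) = 18, u(10) = 6, u(11) = 8, u(12) = 12, u(13) = 20.
Since u(13) = u(1) = 20, the sequence is periodic with period 12.
(4511 - 1) mod 12 = 10, so u(4511) = u(11) = 8.

8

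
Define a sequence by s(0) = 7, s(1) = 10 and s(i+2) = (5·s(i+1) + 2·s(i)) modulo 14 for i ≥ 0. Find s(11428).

8

s(0) = 7, s(1) = 10, s(2) = 8, s(3) = 4, s(4) = 8, s(5) = 6, s(6) = 4, s(7) = 4, s(8) = 0, s(9) = 8, s(10) = 12, s(11) = 6, s(12) = 12, s(13) = 2, s(14) = 6, s(15) = 6, s(16) = 0, s(17) = 12, s(18) = 4, s(19) = 2, s(20) = 4, s(21) = 10, s(22) = 2, s(23) = 2, s(24) = 0, s(25) = 4, s(26) = 6, s(27) = 10, s(28) = 6, s(29) = 8, s(30) = 10, s(31) = 10, s(32) = 0, s(33) = 6, s(34) = 2, s(35) = 8, s(36) = 2, s(37) = 12, s(38) = 8, s(39) = 8, s(40) = 0, s(41) = 2, s(42) = 10, s(43) = 12, s(44) = 10, s(45) = 4, s(46) = 12, s(47) = 12, s(48) = 0, s(49) = 10, s(50) = 8.
Since (s(49), s(50)) = (s(1), s(2)) = (10, 8) (two consecutive terms determine the rest), the sequence is eventually periodic: after a pre-period of length 1 it cycles with period 48.
For i ≥ 1, s(i) depends only on (i - 1) mod 48. (11428 - 1) mod 48 = 3, so s(11428) = s(4) = 8.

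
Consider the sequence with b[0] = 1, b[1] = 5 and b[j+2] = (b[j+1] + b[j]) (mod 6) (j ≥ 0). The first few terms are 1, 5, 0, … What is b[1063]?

b[0] = 1, b[1] = 5, b[2] = 0, b[3] = 5, b[4] = 5, b[5] = 4, b[6] = 3, b[7] = 1, b[8] = 4, b[9] = 5, b[10] = 3, b[11] = 2, b[12] = 5, b[13] = 1, b[14] = 0, b[15] = 1, b[16] = 1, b[17] = 2, b[18] = 3, b[19] = 5, b[20] = 2, b[21] = 1, b[22] = 3, b[23] = 4, b[24] = 1, b[25] = 5.
The sequence repeats with period 24.
So b[1063] = b[0 + ((1063-0) mod 24)] = b[7] = 1.

1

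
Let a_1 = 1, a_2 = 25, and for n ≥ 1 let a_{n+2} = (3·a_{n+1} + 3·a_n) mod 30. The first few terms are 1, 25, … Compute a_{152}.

Listing terms: a_1 = 1, a_2 = 25, a_3 = 18, a_4 = 9, a_5 = 21, a_6 = 0, a_7 = 3, a_8 = 9, a_9 = 6, a_{10} = 15, a_{11} = 3, a_{12} = 24, a_{13} = 21, a_{14} = 15, a_{15} = 18, a_{16} = 9.
Since (a_{15}, a_{16}) = (a_3, a_4) = (18, 9) (two consecutive terms determine the rest), the sequence is eventually periodic: after a pre-period of length 2 it cycles with period 12.
For n ≥ 3, a_n depends only on (n - 3) mod 12. (152 - 3) mod 12 = 5, so a_{152} = a_8 = 9.

9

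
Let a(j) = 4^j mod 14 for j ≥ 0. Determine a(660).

8

Listing terms: a(0) = 1, a(1) = 4, a(2) = 2, a(3) = 8, a(4) = 4.
Since a(4) = a(1) = 4, the sequence is eventually periodic: after a pre-period of length 1 it cycles with period 3.
For j ≥ 1, a(j) depends only on (j - 1) mod 3. (660 - 1) mod 3 = 2, so a(660) = a(3) = 8.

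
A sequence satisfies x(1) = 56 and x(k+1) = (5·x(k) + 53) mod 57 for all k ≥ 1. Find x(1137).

Computing terms: x(1) = 56, x(2) = 48, x(3) = 8, x(4) = 36, x(5) = 5, x(6) = 21, x(7) = 44, x(8) = 45, x(9) = 50, x(10) = 18, x(11) = 29, x(12) = 27, x(13) = 17, x(14) = 24, x(15) = 2, x(16) = 6, x(17) = 26, x(18) = 12, x(19) = 56.
The sequence repeats with period 18.
So x(1137) = x(1 + ((1137-1) mod 18)) = x(3) = 8.

8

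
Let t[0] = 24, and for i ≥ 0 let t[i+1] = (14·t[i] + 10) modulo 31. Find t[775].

8

We have t[0] = 24,  t[1] = 5,  t[2] = 18,  t[3] = 14,  t[4] = 20,  t[5] = 11,  t[6] = 9,  t[7] = 12,  t[8] = 23,  t[9] = 22,  t[10] = 8,  t[11] = 29,  t[12] = 13,  t[13] = 6,  t[14] = 1,  t[15] = 24.
The sequence repeats with period 15.
(775 - 0) mod 15 = 10, so t[775] = t[10] = 8.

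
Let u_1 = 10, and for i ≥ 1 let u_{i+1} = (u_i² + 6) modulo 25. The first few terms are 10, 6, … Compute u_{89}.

6

u_1 = 10,  u_2 = 6,  u_3 = 17,  u_4 = 20,  u_5 = 6.
Since u_5 = u_2 = 6, the sequence is eventually periodic: after a pre-period of length 1 it cycles with period 3.
For i ≥ 2, u_i depends only on (i - 2) mod 3. (89 - 2) mod 3 = 0, so u_{89} = u_2 = 6.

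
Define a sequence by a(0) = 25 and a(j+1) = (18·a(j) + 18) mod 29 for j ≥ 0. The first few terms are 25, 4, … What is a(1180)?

a(0) = 25, a(1) = 4, a(2) = 3, a(3) = 14, a(4) = 9, a(5) = 6, a(6) = 10, a(7) = 24, a(8) = 15, a(9) = 27, a(10) = 11, a(11) = 13, a(12) = 20, a(13) = 1, a(14) = 7, a(15) = 28, a(16) = 0, a(17) = 18, a(18) = 23, a(19) = 26, a(20) = 22, a(21) = 8, a(22) = 17, a(23) = 5, a(24) = 21, a(25) = 19, a(26) = 12, a(27) = 2, a(28) = 25.
Since a(28) = a(0) = 25, the sequence is periodic with period 28.
So a(1180) = a(0 + ((1180-0) mod 28)) = a(4) = 9.

9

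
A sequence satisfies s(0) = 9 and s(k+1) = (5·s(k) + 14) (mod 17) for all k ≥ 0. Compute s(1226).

7

We have s(0) = 9,  s(1) = 8,  s(2) = 3,  s(3) = 12,  s(4) = 6,  s(5) = 10,  s(6) = 13,  s(7) = 11,  s(8) = 1,  s(9) = 2,  s(10) = 7,  s(11) = 15,  s(12) = 4,  s(13) = 0,  s(14) = 14,  s(15) = 16,  s(16) = 9.
Since s(16) = s(0) = 9, the sequence is periodic with period 16.
So s(1226) = s(0 + ((1226-0) mod 16)) = s(10) = 7.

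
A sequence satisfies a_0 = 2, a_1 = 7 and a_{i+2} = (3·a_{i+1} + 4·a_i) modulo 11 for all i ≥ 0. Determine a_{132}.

7

Computing terms: a_0 = 2,  a_1 = 7,  a_2 = 7,  a_3 = 5,  a_4 = 10,  a_5 = 6,  a_6 = 3,  a_7 = 0,  a_8 = 1,  a_9 = 3,  a_{10} = 2,  a_{11} = 7.
The sequence repeats with period 10.
So a_{132} = a_{0 + ((132-0) mod 10)} = a_2 = 7.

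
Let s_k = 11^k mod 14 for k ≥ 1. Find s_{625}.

Listing terms: s_1 = 11, s_2 = 9, s_3 = 1, s_4 = 11.
Since s_4 = s_1 = 11, the sequence is periodic with period 3.
(625 - 1) mod 3 = 0, so s_{625} = s_1 = 11.

11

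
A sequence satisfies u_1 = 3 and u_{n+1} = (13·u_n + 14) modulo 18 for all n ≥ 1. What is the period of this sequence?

u_1 = 3, u_2 = 17, u_3 = 1, u_4 = 9, u_5 = 5, u_6 = 7, u_7 = 15, u_8 = 11, u_9 = 13, u_{10} = 3.
The sequence repeats with period 9.

9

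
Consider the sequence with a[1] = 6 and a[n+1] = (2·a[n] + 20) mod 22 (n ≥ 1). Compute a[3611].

Listing terms: a[1] = 6,  a[2] = 10,  a[3] = 18,  a[4] = 12,  a[5] = 0,  a[6] = 20,  a[7] = 16,  a[8] = 8,  a[9] = 14,  a[10] = 4,  a[11] = 6.
The sequence repeats with period 10.
So a[3611] = a[1 + ((3611-1) mod 10)] = a[1] = 6.

6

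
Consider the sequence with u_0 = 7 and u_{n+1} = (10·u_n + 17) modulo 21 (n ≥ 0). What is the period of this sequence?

6

u_0 = 7, u_1 = 3, u_2 = 5, u_3 = 4, u_4 = 15, u_5 = 20, u_6 = 7.
Since u_6 = u_0 = 7, the sequence is periodic with period 6.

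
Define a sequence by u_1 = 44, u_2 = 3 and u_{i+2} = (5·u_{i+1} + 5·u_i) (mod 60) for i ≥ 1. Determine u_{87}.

Listing terms: u_1 = 44; u_2 = 3; u_3 = 55; u_4 = 50; u_5 = 45; u_6 = 55; u_7 = 20; u_8 = 15; u_9 = 55; u_{10} = 50.
Since (u_9, u_{10}) = (u_3, u_4) = (55, 50) (two consecutive terms determine the rest), the sequence is eventually periodic: after a pre-period of length 2 it cycles with period 6.
For i ≥ 3, u_i depends only on (i - 3) mod 6. (87 - 3) mod 6 = 0, so u_{87} = u_3 = 55.

55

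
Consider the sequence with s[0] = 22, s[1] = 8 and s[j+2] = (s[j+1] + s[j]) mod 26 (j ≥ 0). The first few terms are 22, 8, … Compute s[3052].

22

Listing terms: s[0] = 22,  s[1] = 8,  s[2] = 4,  s[3] = 12,  s[4] = 16,  s[5] = 2,  s[6] = 18,  s[7] = 20,  s[8] = 12,  s[9] = 6,  s[10] = 18,  s[11] = 24,  s[12] = 16,  s[13] = 14,  s[14] = 4,  s[15] = 18,  s[16] = 22,  s[17] = 14,  s[18] = 10,  s[19] = 24,  s[20] = 8,  s[21] = 6,  s[22] = 14,  s[23] = 20,  s[24] = 8,  s[25] = 2,  s[26] = 10,  s[27] = 12,  s[28] = 22,  s[29] = 8.
The sequence repeats with period 28.
So s[3052] = s[0 + ((3052-0) mod 28)] = s[0] = 22.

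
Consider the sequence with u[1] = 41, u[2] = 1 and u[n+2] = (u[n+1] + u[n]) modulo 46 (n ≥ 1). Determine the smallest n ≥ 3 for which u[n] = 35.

Computing terms: u[1] = 41, u[2] = 1, u[3] = 42, u[4] = 43, u[5] = 39, u[6] = 36, u[7] = 29, u[8] = 19, u[9] = 2, u[10] = 21, u[11] = 23, u[12] = 44, u[13] = 21, u[14] = 19, u[15] = 40, u[16] = 13, u[17] = 7, u[18] = 20, u[19] = 27, u[20] = 1, u[21] = 28, u[22] = 29, u[23] = 11, u[24] = 40, u[25] = 5, u[26] = 45, u[27] = 4, u[28] = 3, u[29] = 7, u[30] = 10, u[31] = 17, u[32] = 27, u[33] = 44, u[34] = 25, u[35] = 23, u[36] = 2, u[37] = 25, u[38] = 27, u[39] = 6, u[40] = 33, u[41] = 39, u[42] = 26, u[43] = 19, u[44] = 45, u[45] = 18, u[46] = 17, u[47] = 35, u[48] = 6, u[49] = 41, u[50] = 1.
Since (u[49], u[50]) = (u[1], u[2]) = (41, 1) (two consecutive terms determine the rest), the sequence is periodic with period 48.
The value 35 first appears (with n ≥ 3) at u[47].

47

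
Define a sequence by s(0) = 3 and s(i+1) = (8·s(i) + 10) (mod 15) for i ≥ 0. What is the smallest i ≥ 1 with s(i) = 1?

Listing terms: s(0) = 3,  s(1) = 4,  s(2) = 12,  s(3) = 1,  s(4) = 3.
Since s(4) = s(0) = 3, the sequence is periodic with period 4.
The value 1 first appears (with i ≥ 1) at s(3).

3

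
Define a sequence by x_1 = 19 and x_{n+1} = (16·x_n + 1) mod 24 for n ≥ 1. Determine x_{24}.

Listing terms: x_1 = 19, x_2 = 17, x_3 = 9, x_4 = 1, x_5 = 17.
Since x_5 = x_2 = 17, the sequence is eventually periodic: after a pre-period of length 1 it cycles with period 3.
For n ≥ 2, x_n depends only on (n - 2) mod 3. (24 - 2) mod 3 = 1, so x_{24} = x_3 = 9.

9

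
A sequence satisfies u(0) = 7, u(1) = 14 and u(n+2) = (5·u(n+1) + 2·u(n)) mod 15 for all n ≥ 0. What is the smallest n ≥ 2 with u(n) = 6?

We have u(0) = 7, u(1) = 14, u(2) = 9, u(3) = 13, u(4) = 8, u(5) = 6, u(6) = 1, u(7) = 2, u(8) = 12, u(9) = 4, u(10) = 14, u(11) = 3, u(12) = 13, u(13) = 11, u(14) = 6, u(15) = 7, u(16) = 2, u(17) = 9, u(18) = 4, u(19) = 8, u(20) = 3, u(21) = 1, u(22) = 11, u(23) = 12, u(24) = 7, u(25) = 14.
The sequence repeats with period 24.
The value 6 first appears (with n ≥ 2) at u(5).

5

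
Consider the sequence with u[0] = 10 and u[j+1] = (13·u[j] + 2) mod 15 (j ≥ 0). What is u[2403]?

1

We have u[0] = 10; u[1] = 12; u[2] = 8; u[3] = 1; u[4] = 0; u[5] = 2; u[6] = 13; u[7] = 6; u[8] = 5; u[9] = 7; u[10] = 3; u[11] = 11; u[12] = 10.
Since u[12] = u[0] = 10, the sequence is periodic with period 12.
So u[2403] = u[0 + ((2403-0) mod 12)] = u[3] = 1.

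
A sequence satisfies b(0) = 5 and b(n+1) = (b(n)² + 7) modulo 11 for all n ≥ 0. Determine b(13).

10

We have b(0) = 5,  b(1) = 10,  b(2) = 8,  b(3) = 5.
The sequence repeats with period 3.
So b(13) = b(0 + ((13-0) mod 3)) = b(1) = 10.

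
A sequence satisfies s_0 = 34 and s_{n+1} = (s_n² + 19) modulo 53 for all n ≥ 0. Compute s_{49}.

18

Computing terms: s_0 = 34, s_1 = 9, s_2 = 47, s_3 = 2, s_4 = 23, s_5 = 18, s_6 = 25, s_7 = 8, s_8 = 30, s_9 = 18.
Since s_9 = s_5 = 18, the sequence is eventually periodic: after a pre-period of length 5 it cycles with period 4.
For n ≥ 5, s_n depends only on (n - 5) mod 4. (49 - 5) mod 4 = 0, so s_{49} = s_5 = 18.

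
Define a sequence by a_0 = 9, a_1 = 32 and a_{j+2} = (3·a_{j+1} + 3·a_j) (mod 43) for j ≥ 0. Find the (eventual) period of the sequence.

42

a_0 = 9, a_1 = 32, a_2 = 37, a_3 = 35, a_4 = 1, a_5 = 22, a_6 = 26, a_7 = 15, a_8 = 37, a_9 = 27, a_{10} = 20, a_{11} = 12, a_{12} = 10, a_{13} = 23, a_{14} = 13, a_{15} = 22, a_{16} = 19, a_{17} = 37, a_{18} = 39, a_{19} = 13, a_{20} = 27, a_{21} = 34, a_{22} = 11, a_{23} = 6, a_{24} = 8, a_{25} = 42, a_{26} = 21, a_{27} = 17, a_{28} = 28, a_{29} = 6, a_{30} = 16, a_{31} = 23, a_{32} = 31, a_{33} = 33, a_{34} = 20, a_{35} = 30, a_{36} = 21, a_{37} = 24, a_{38} = 6, a_{39} = 4, a_{40} = 30, a_{41} = 16, a_{42} = 9, a_{43} = 32.
The sequence repeats with period 42.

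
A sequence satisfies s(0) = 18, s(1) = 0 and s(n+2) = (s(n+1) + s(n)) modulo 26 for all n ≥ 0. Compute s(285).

s(0) = 18; s(1) = 0; s(2) = 18; s(3) = 18; s(4) = 10; s(5) = 2; s(6) = 12; s(7) = 14; s(8) = 0; s(9) = 14; s(10) = 14; s(11) = 2; s(12) = 16; s(13) = 18; s(14) = 8; s(15) = 0; s(16) = 8; s(17) = 8; s(18) = 16; s(19) = 24; s(20) = 14; s(21) = 12; s(22) = 0; s(23) = 12; s(24) = 12; s(25) = 24; s(26) = 10; s(27) = 8; s(28) = 18; s(29) = 0.
Since (s(28), s(29)) = (s(0), s(1)) = (18, 0) (two consecutive terms determine the rest), the sequence is periodic with period 28.
So s(285) = s(0 + ((285-0) mod 28)) = s(5) = 2.

2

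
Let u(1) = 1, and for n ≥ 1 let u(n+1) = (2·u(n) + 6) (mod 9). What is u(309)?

Computing terms: u(1) = 1,  u(2) = 8,  u(3) = 4,  u(4) = 5,  u(5) = 7,  u(6) = 2,  u(7) = 1.
The sequence repeats with period 6.
So u(309) = u(1 + ((309-1) mod 6)) = u(3) = 4.

4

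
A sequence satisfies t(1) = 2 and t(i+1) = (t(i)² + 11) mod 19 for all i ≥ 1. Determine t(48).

Computing terms: t(1) = 2, t(2) = 15, t(3) = 8, t(4) = 18, t(5) = 12, t(6) = 3, t(7) = 1, t(8) = 12.
Since t(8) = t(5) = 12, the sequence is eventually periodic: after a pre-period of length 4 it cycles with period 3.
For i ≥ 5, t(i) depends only on (i - 5) mod 3. (48 - 5) mod 3 = 1, so t(48) = t(6) = 3.

3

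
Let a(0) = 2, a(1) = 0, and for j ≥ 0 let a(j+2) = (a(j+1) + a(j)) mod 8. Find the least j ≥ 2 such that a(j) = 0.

7

Computing terms: a(0) = 2, a(1) = 0, a(2) = 2, a(3) = 2, a(4) = 4, a(5) = 6, a(6) = 2, a(7) = 0.
The sequence repeats with period 6.
The value 0 next appears (with j ≥ 2) at a(7).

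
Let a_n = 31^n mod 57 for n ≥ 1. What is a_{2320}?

7

We have a_1 = 31, a_2 = 49, a_3 = 37, a_4 = 7, a_5 = 46, a_6 = 1, a_7 = 31.
Since a_7 = a_1 = 31, the sequence is periodic with period 6.
(2320 - 1) mod 6 = 3, so a_{2320} = a_4 = 7.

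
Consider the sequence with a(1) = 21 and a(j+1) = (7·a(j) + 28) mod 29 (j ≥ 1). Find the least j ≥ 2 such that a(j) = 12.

We have a(1) = 21,  a(2) = 1,  a(3) = 6,  a(4) = 12,  a(5) = 25,  a(6) = 0,  a(7) = 28,  a(8) = 21.
The sequence repeats with period 7.
The value 12 first appears (with j ≥ 2) at a(4).

4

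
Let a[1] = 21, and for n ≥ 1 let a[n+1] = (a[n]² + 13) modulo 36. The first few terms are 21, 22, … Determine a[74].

Computing terms: a[1] = 21; a[2] = 22; a[3] = 29; a[4] = 26; a[5] = 5; a[6] = 2; a[7] = 17; a[8] = 14; a[9] = 29.
Since a[9] = a[3] = 29, the sequence is eventually periodic: after a pre-period of length 2 it cycles with period 6.
For n ≥ 3, a[n] depends only on (n - 3) mod 6. (74 - 3) mod 6 = 5, so a[74] = a[8] = 14.

14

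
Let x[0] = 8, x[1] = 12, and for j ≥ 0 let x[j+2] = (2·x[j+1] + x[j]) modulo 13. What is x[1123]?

We have x[0] = 8,  x[1] = 12,  x[2] = 6,  x[3] = 11,  x[4] = 2,  x[5] = 2,  x[6] = 6,  x[7] = 1,  x[8] = 8,  x[9] = 4,  x[10] = 3,  x[11] = 10,  x[12] = 10,  x[13] = 4,  x[14] = 5,  x[15] = 1,  x[16] = 7,  x[17] = 2,  x[18] = 11,  x[19] = 11,  x[20] = 7,  x[21] = 12,  x[22] = 5,  x[23] = 9,  x[24] = 10,  x[25] = 3,  x[26] = 3,  x[27] = 9,  x[28] = 8,  x[29] = 12.
Since (x[28], x[29]) = (x[0], x[1]) = (8, 12) (two consecutive terms determine the rest), the sequence is periodic with period 28.
So x[1123] = x[0 + ((1123-0) mod 28)] = x[3] = 11.

11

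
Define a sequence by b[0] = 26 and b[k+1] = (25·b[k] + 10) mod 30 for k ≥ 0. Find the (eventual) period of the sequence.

We have b[0] = 26,  b[1] = 0,  b[2] = 10,  b[3] = 20,  b[4] = 0.
Since b[4] = b[1] = 0, the sequence is eventually periodic: after a pre-period of length 1 it cycles with period 3.

3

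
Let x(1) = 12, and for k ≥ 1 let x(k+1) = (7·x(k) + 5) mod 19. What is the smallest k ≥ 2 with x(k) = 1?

3

Computing terms: x(1) = 12; x(2) = 13; x(3) = 1; x(4) = 12.
Since x(4) = x(1) = 12, the sequence is periodic with period 3.
The value 1 first appears (with k ≥ 2) at x(3).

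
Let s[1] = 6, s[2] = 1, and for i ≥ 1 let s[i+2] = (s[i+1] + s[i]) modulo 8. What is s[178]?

0

We have s[1] = 6; s[2] = 1; s[3] = 7; s[4] = 0; s[5] = 7; s[6] = 7; s[7] = 6; s[8] = 5; s[9] = 3; s[10] = 0; s[11] = 3; s[12] = 3; s[13] = 6; s[14] = 1.
The sequence repeats with period 12.
(178 - 1) mod 12 = 9, so s[178] = s[10] = 0.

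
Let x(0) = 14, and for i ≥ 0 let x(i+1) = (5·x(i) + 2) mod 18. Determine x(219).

12

x(0) = 14, x(1) = 0, x(2) = 2, x(3) = 12, x(4) = 8, x(5) = 6, x(6) = 14.
Since x(6) = x(0) = 14, the sequence is periodic with period 6.
So x(219) = x(0 + ((219-0) mod 6)) = x(3) = 12.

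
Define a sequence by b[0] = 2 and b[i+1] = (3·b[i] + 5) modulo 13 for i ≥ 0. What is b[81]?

We have b[0] = 2, b[1] = 11, b[2] = 12, b[3] = 2.
The sequence repeats with period 3.
So b[81] = b[0 + ((81-0) mod 3)] = b[0] = 2.

2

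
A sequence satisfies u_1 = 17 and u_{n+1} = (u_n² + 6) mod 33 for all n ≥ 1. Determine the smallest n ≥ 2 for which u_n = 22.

Listing terms: u_1 = 17,  u_2 = 31,  u_3 = 10,  u_4 = 7,  u_5 = 22,  u_6 = 28,  u_7 = 31.
Since u_7 = u_2 = 31, the sequence is eventually periodic: after a pre-period of length 1 it cycles with period 5.
The value 22 first appears (with n ≥ 2) at u_5.

5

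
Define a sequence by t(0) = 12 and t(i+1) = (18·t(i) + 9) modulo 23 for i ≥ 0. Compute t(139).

We have t(0) = 12,  t(1) = 18,  t(2) = 11,  t(3) = 0,  t(4) = 9,  t(5) = 10,  t(6) = 5,  t(7) = 7,  t(8) = 20,  t(9) = 1,  t(10) = 4,  t(11) = 12.
The sequence repeats with period 11.
(139 - 0) mod 11 = 7, so t(139) = t(7) = 7.

7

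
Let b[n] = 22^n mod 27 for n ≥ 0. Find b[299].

25

Computing terms: b[0] = 1, b[1] = 22, b[2] = 25, b[3] = 10, b[4] = 4, b[5] = 7, b[6] = 19, b[7] = 13, b[8] = 16, b[9] = 1.
The sequence repeats with period 9.
So b[299] = b[0 + ((299-0) mod 9)] = b[2] = 25.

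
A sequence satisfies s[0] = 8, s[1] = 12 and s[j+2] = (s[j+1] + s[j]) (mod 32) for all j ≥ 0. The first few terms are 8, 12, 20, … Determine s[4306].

s[0] = 8; s[1] = 12; s[2] = 20; s[3] = 0; s[4] = 20; s[5] = 20; s[6] = 8; s[7] = 28; s[8] = 4; s[9] = 0; s[10] = 4; s[11] = 4; s[12] = 8; s[13] = 12.
Since (s[12], s[13]) = (s[0], s[1]) = (8, 12) (two consecutive terms determine the rest), the sequence is periodic with period 12.
(4306 - 0) mod 12 = 10, so s[4306] = s[10] = 4.

4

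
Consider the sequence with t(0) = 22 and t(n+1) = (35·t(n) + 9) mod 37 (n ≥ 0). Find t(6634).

34

Computing terms: t(0) = 22, t(1) = 2, t(2) = 5, t(3) = 36, t(4) = 11, t(5) = 24, t(6) = 35, t(7) = 13, t(8) = 20, t(9) = 6, t(10) = 34, t(11) = 15, t(12) = 16, t(13) = 14, t(14) = 18, t(15) = 10, t(16) = 26, t(17) = 31, t(18) = 21, t(19) = 4, t(20) = 1, t(21) = 7, t(22) = 32, t(23) = 19, t(24) = 8, t(25) = 30, t(26) = 23, t(27) = 0, t(28) = 9, t(29) = 28, t(30) = 27, t(31) = 29, t(32) = 25, t(33) = 33, t(34) = 17, t(35) = 12, t(36) = 22.
Since t(36) = t(0) = 22, the sequence is periodic with period 36.
(6634 - 0) mod 36 = 10, so t(6634) = t(10) = 34.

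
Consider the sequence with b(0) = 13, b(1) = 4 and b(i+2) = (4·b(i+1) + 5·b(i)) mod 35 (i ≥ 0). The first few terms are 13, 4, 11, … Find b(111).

29

b(0) = 13, b(1) = 4, b(2) = 11, b(3) = 29, b(4) = 31, b(5) = 24, b(6) = 6, b(7) = 4, b(8) = 11.
Since (b(7), b(8)) = (b(1), b(2)) = (4, 11) (two consecutive terms determine the rest), the sequence is eventually periodic: after a pre-period of length 1 it cycles with period 6.
For i ≥ 1, b(i) depends only on (i - 1) mod 6. (111 - 1) mod 6 = 2, so b(111) = b(3) = 29.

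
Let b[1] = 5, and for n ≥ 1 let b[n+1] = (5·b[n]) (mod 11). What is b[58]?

b[1] = 5, b[2] = 3, b[3] = 4, b[4] = 9, b[5] = 1, b[6] = 5.
Since b[6] = b[1] = 5, the sequence is periodic with period 5.
(58 - 1) mod 5 = 2, so b[58] = b[3] = 4.

4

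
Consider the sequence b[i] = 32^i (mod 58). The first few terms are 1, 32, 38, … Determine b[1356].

b[0] = 1; b[1] = 32; b[2] = 38; b[3] = 56; b[4] = 52; b[5] = 40; b[6] = 4; b[7] = 12; b[8] = 36; b[9] = 50; b[10] = 34; b[11] = 44; b[12] = 16; b[13] = 48; b[14] = 28; b[15] = 26; b[16] = 20; b[17] = 2; b[18] = 6; b[19] = 18; b[20] = 54; b[21] = 46; b[22] = 22; b[23] = 8; b[24] = 24; b[25] = 14; b[26] = 42; b[27] = 10; b[28] = 30; b[29] = 32.
Since b[29] = b[1] = 32, the sequence is eventually periodic: after a pre-period of length 1 it cycles with period 28.
For i ≥ 1, b[i] depends only on (i - 1) mod 28. (1356 - 1) mod 28 = 11, so b[1356] = b[12] = 16.

16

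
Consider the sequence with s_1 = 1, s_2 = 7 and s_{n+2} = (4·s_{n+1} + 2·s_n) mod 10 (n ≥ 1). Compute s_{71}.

s_1 = 1, s_2 = 7, s_3 = 0, s_4 = 4, s_5 = 6, s_6 = 2, s_7 = 0, s_8 = 4.
Since (s_7, s_8) = (s_3, s_4) = (0, 4) (two consecutive terms determine the rest), the sequence is eventually periodic: after a pre-period of length 2 it cycles with period 4.
For n ≥ 3, s_n depends only on (n - 3) mod 4. (71 - 3) mod 4 = 0, so s_{71} = s_3 = 0.

0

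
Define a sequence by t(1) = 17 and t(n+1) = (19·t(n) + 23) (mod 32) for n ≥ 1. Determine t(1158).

18

Listing terms: t(1) = 17, t(2) = 26, t(3) = 5, t(4) = 22, t(5) = 25, t(6) = 18, t(7) = 13, t(8) = 14, t(9) = 1, t(10) = 10, t(11) = 21, t(12) = 6, t(13) = 9, t(14) = 2, t(15) = 29, t(16) = 30, t(17) = 17.
Since t(17) = t(1) = 17, the sequence is periodic with period 16.
So t(1158) = t(1 + ((1158-1) mod 16)) = t(6) = 18.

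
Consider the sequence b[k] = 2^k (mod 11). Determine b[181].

2

b[0] = 1; b[1] = 2; b[2] = 4; b[3] = 8; b[4] = 5; b[5] = 10; b[6] = 9; b[7] = 7; b[8] = 3; b[9] = 6; b[10] = 1.
Since b[10] = b[0] = 1, the sequence is periodic with period 10.
(181 - 0) mod 10 = 1, so b[181] = b[1] = 2.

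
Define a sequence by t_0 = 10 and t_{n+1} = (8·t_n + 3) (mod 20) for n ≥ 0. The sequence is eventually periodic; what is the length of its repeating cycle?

4

Computing terms: t_0 = 10; t_1 = 3; t_2 = 7; t_3 = 19; t_4 = 15; t_5 = 3.
Since t_5 = t_1 = 3, the sequence is eventually periodic: after a pre-period of length 1 it cycles with period 4.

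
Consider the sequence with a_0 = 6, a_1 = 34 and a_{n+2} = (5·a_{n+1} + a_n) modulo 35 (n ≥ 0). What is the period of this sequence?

6

Listing terms: a_0 = 6; a_1 = 34; a_2 = 1; a_3 = 4; a_4 = 21; a_5 = 4; a_6 = 6; a_7 = 34.
The sequence repeats with period 6.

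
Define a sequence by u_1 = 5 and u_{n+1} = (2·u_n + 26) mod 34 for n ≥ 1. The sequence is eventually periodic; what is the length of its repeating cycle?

8

u_1 = 5; u_2 = 2; u_3 = 30; u_4 = 18; u_5 = 28; u_6 = 14; u_7 = 20; u_8 = 32; u_9 = 22; u_{10} = 2.
Since u_{10} = u_2 = 2, the sequence is eventually periodic: after a pre-period of length 1 it cycles with period 8.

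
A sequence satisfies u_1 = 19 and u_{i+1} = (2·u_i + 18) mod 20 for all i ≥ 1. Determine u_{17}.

14

We have u_1 = 19,  u_2 = 16,  u_3 = 10,  u_4 = 18,  u_5 = 14,  u_6 = 6,  u_7 = 10.
Since u_7 = u_3 = 10, the sequence is eventually periodic: after a pre-period of length 2 it cycles with period 4.
For i ≥ 3, u_i depends only on (i - 3) mod 4. (17 - 3) mod 4 = 2, so u_{17} = u_5 = 14.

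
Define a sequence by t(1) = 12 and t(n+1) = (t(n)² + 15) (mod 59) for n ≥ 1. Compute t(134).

We have t(1) = 12, t(2) = 41, t(3) = 44, t(4) = 4, t(5) = 31, t(6) = 32, t(7) = 36, t(8) = 13, t(9) = 7, t(10) = 5, t(11) = 40, t(12) = 22, t(13) = 27, t(14) = 36.
Since t(14) = t(7) = 36, the sequence is eventually periodic: after a pre-period of length 6 it cycles with period 7.
For n ≥ 7, t(n) depends only on (n - 7) mod 7. (134 - 7) mod 7 = 1, so t(134) = t(8) = 13.

13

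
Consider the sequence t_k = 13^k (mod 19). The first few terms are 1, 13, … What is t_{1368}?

1

We have t_0 = 1, t_1 = 13, t_2 = 17, t_3 = 12, t_4 = 4, t_5 = 14, t_6 = 11, t_7 = 10, t_8 = 16, t_9 = 18, t_{10} = 6, t_{11} = 2, t_{12} = 7, t_{13} = 15, t_{14} = 5, t_{15} = 8, t_{16} = 9, t_{17} = 3, t_{18} = 1.
Since t_{18} = t_0 = 1, the sequence is periodic with period 18.
So t_{1368} = t_{0 + ((1368-0) mod 18)} = t_0 = 1.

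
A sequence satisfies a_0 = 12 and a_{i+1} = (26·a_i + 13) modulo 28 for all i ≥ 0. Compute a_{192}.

19

a_0 = 12; a_1 = 17; a_2 = 7; a_3 = 27; a_4 = 15; a_5 = 11; a_6 = 19; a_7 = 3; a_8 = 7.
Since a_8 = a_2 = 7, the sequence is eventually periodic: after a pre-period of length 2 it cycles with period 6.
For i ≥ 2, a_i depends only on (i - 2) mod 6. (192 - 2) mod 6 = 4, so a_{192} = a_6 = 19.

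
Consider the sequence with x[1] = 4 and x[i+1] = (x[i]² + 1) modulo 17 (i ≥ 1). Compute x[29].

x[1] = 4,  x[2] = 0,  x[3] = 1,  x[4] = 2,  x[5] = 5,  x[6] = 9,  x[7] = 14,  x[8] = 10,  x[9] = 16,  x[10] = 2.
Since x[10] = x[4] = 2, the sequence is eventually periodic: after a pre-period of length 3 it cycles with period 6.
For i ≥ 4, x[i] depends only on (i - 4) mod 6. (29 - 4) mod 6 = 1, so x[29] = x[5] = 5.

5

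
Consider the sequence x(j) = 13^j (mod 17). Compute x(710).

We have x(1) = 13; x(2) = 16; x(3) = 4; x(4) = 1; x(5) = 13.
The sequence repeats with period 4.
So x(710) = x(1 + ((710-1) mod 4)) = x(2) = 16.

16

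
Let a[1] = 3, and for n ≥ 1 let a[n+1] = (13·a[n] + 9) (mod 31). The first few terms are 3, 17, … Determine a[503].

2

We have a[1] = 3, a[2] = 17, a[3] = 13, a[4] = 23, a[5] = 29, a[6] = 14, a[7] = 5, a[8] = 12, a[9] = 10, a[10] = 15, a[11] = 18, a[12] = 26, a[13] = 6, a[14] = 25, a[15] = 24, a[16] = 11, a[17] = 28, a[18] = 1, a[19] = 22, a[20] = 16, a[21] = 0, a[22] = 9, a[23] = 2, a[24] = 4, a[25] = 30, a[26] = 27, a[27] = 19, a[28] = 8, a[29] = 20, a[30] = 21, a[31] = 3.
Since a[31] = a[1] = 3, the sequence is periodic with period 30.
So a[503] = a[1 + ((503-1) mod 30)] = a[23] = 2.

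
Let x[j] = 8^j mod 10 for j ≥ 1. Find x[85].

8

x[1] = 8, x[2] = 4, x[3] = 2, x[4] = 6, x[5] = 8.
Since x[5] = x[1] = 8, the sequence is periodic with period 4.
(85 - 1) mod 4 = 0, so x[85] = x[1] = 8.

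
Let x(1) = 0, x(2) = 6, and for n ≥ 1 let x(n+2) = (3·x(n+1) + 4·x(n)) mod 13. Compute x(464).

x(1) = 0, x(2) = 6, x(3) = 5, x(4) = 0, x(5) = 7, x(6) = 8, x(7) = 0, x(8) = 6.
Since (x(7), x(8)) = (x(1), x(2)) = (0, 6) (two consecutive terms determine the rest), the sequence is periodic with period 6.
So x(464) = x(1 + ((464-1) mod 6)) = x(2) = 6.

6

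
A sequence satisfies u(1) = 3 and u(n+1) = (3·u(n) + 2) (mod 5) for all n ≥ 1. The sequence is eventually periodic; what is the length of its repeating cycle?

We have u(1) = 3, u(2) = 1, u(3) = 0, u(4) = 2, u(5) = 3.
Since u(5) = u(1) = 3, the sequence is periodic with period 4.

4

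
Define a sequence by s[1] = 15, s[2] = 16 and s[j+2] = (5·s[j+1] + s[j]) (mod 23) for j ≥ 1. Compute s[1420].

We have s[1] = 15; s[2] = 16; s[3] = 3; s[4] = 8; s[5] = 20; s[6] = 16; s[7] = 8; s[8] = 10; s[9] = 12; s[10] = 1; s[11] = 17; s[12] = 17; s[13] = 10; s[14] = 21; s[15] = 0; s[16] = 21; s[17] = 13; s[18] = 17; s[19] = 6; s[20] = 1; s[21] = 11; s[22] = 10; s[23] = 15; s[24] = 16.
The sequence repeats with period 22.
(1420 - 1) mod 22 = 11, so s[1420] = s[12] = 17.

17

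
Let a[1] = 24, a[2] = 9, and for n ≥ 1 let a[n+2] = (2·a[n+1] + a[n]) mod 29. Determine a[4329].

14

We have a[1] = 24; a[2] = 9; a[3] = 13; a[4] = 6; a[5] = 25; a[6] = 27; a[7] = 21; a[8] = 11; a[9] = 14; a[10] = 10; a[11] = 5; a[12] = 20; a[13] = 16; a[14] = 23; a[15] = 4; a[16] = 2; a[17] = 8; a[18] = 18; a[19] = 15; a[20] = 19; a[21] = 24; a[22] = 9.
Since (a[21], a[22]) = (a[1], a[2]) = (24, 9) (two consecutive terms determine the rest), the sequence is periodic with period 20.
So a[4329] = a[1 + ((4329-1) mod 20)] = a[9] = 14.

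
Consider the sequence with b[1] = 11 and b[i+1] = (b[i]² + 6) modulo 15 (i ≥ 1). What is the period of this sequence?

3

Listing terms: b[1] = 11, b[2] = 7, b[3] = 10, b[4] = 1, b[5] = 7.
Since b[5] = b[2] = 7, the sequence is eventually periodic: after a pre-period of length 1 it cycles with period 3.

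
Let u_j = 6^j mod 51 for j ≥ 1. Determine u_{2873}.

u_1 = 6, u_2 = 36, u_3 = 12, u_4 = 21, u_5 = 24, u_6 = 42, u_7 = 48, u_8 = 33, u_9 = 45, u_{10} = 15, u_{11} = 39, u_{12} = 30, u_{13} = 27, u_{14} = 9, u_{15} = 3, u_{16} = 18, u_{17} = 6.
Since u_{17} = u_1 = 6, the sequence is periodic with period 16.
(2873 - 1) mod 16 = 8, so u_{2873} = u_9 = 45.

45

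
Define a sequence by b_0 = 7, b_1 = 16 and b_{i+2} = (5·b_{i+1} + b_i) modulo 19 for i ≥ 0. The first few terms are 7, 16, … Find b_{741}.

b_0 = 7,  b_1 = 16,  b_2 = 11,  b_3 = 14,  b_4 = 5,  b_5 = 1,  b_6 = 10,  b_7 = 13,  b_8 = 18,  b_9 = 8,  b_{10} = 1,  b_{11} = 13,  b_{12} = 9,  b_{13} = 1,  b_{14} = 14,  b_{15} = 14,  b_{16} = 8,  b_{17} = 16,  b_{18} = 12,  b_{19} = 0,  b_{20} = 12,  b_{21} = 3,  b_{22} = 8,  b_{23} = 5,  b_{24} = 14,  b_{25} = 18,  b_{26} = 9,  b_{27} = 6,  b_{28} = 1,  b_{29} = 11,  b_{30} = 18,  b_{31} = 6,  b_{32} = 10,  b_{33} = 18,  b_{34} = 5,  b_{35} = 5,  b_{36} = 11,  b_{37} = 3,  b_{38} = 7,  b_{39} = 0,  b_{40} = 7,  b_{41} = 16.
Since (b_{40}, b_{41}) = (b_0, b_1) = (7, 16) (two consecutive terms determine the rest), the sequence is periodic with period 40.
(741 - 0) mod 40 = 21, so b_{741} = b_{21} = 3.

3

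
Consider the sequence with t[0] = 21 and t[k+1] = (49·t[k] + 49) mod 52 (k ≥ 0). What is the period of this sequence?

12

Computing terms: t[0] = 21, t[1] = 38, t[2] = 39, t[3] = 36, t[4] = 45, t[5] = 18, t[6] = 47, t[7] = 12, t[8] = 13, t[9] = 10, t[10] = 19, t[11] = 44, t[12] = 21.
The sequence repeats with period 12.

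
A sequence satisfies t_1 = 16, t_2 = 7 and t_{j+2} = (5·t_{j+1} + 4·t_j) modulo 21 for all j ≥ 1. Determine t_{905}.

Listing terms: t_1 = 16; t_2 = 7; t_3 = 15; t_4 = 19; t_5 = 8; t_6 = 11; t_7 = 3; t_8 = 17; t_9 = 13; t_{10} = 7; t_{11} = 3; t_{12} = 1; t_{13} = 17; t_{14} = 5; t_{15} = 9; t_{16} = 2; t_{17} = 4; t_{18} = 7; t_{19} = 9; t_{20} = 10; t_{21} = 2; t_{22} = 8; t_{23} = 6; t_{24} = 20; t_{25} = 19; t_{26} = 7; t_{27} = 6; t_{28} = 16; t_{29} = 20; t_{30} = 17; t_{31} = 18; t_{32} = 11; t_{33} = 1; t_{34} = 7; t_{35} = 18; t_{36} = 13; t_{37} = 11; t_{38} = 2; t_{39} = 12; t_{40} = 5; t_{41} = 10; t_{42} = 7; t_{43} = 12; t_{44} = 4; t_{45} = 5; t_{46} = 20; t_{47} = 15; t_{48} = 8; t_{49} = 16; t_{50} = 7.
The sequence repeats with period 48.
So t_{905} = t_{1 + ((905-1) mod 48)} = t_{41} = 10.

10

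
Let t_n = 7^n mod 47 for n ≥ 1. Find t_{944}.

Listing terms: t_1 = 7, t_2 = 2, t_3 = 14, t_4 = 4, t_5 = 28, t_6 = 8, t_7 = 9, t_8 = 16, t_9 = 18, t_{10} = 32, t_{11} = 36, t_{12} = 17, t_{13} = 25, t_{14} = 34, t_{15} = 3, t_{16} = 21, t_{17} = 6, t_{18} = 42, t_{19} = 12, t_{20} = 37, t_{21} = 24, t_{22} = 27, t_{23} = 1, t_{24} = 7.
Since t_{24} = t_1 = 7, the sequence is periodic with period 23.
So t_{944} = t_{1 + ((944-1) mod 23)} = t_1 = 7.

7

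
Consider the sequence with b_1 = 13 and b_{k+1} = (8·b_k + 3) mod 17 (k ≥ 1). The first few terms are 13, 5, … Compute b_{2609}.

We have b_1 = 13; b_2 = 5; b_3 = 9; b_4 = 7; b_5 = 8; b_6 = 16; b_7 = 12; b_8 = 14; b_9 = 13.
Since b_9 = b_1 = 13, the sequence is periodic with period 8.
(2609 - 1) mod 8 = 0, so b_{2609} = b_1 = 13.

13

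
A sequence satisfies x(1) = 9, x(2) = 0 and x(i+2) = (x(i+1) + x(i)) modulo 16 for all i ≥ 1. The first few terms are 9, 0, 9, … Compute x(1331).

2

x(1) = 9,  x(2) = 0,  x(3) = 9,  x(4) = 9,  x(5) = 2,  x(6) = 11,  x(7) = 13,  x(8) = 8,  x(9) = 5,  x(10) = 13,  x(11) = 2,  x(12) = 15,  x(13) = 1,  x(14) = 0,  x(15) = 1,  x(16) = 1,  x(17) = 2,  x(18) = 3,  x(19) = 5,  x(20) = 8,  x(21) = 13,  x(22) = 5,  x(23) = 2,  x(24) = 7,  x(25) = 9,  x(26) = 0.
Since (x(25), x(26)) = (x(1), x(2)) = (9, 0) (two consecutive terms determine the rest), the sequence is periodic with period 24.
So x(1331) = x(1 + ((1331-1) mod 24)) = x(11) = 2.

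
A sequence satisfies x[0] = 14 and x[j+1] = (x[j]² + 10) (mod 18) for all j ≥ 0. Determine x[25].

8

Computing terms: x[0] = 14, x[1] = 8, x[2] = 2, x[3] = 14.
Since x[3] = x[0] = 14, the sequence is periodic with period 3.
So x[25] = x[0 + ((25-0) mod 3)] = x[1] = 8.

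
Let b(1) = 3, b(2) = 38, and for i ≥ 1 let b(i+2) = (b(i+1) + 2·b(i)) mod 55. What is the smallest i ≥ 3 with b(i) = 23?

Computing terms: b(1) = 3, b(2) = 38, b(3) = 44, b(4) = 10, b(5) = 43, b(6) = 8, b(7) = 39, b(8) = 0, b(9) = 23, b(10) = 23, b(11) = 14, b(12) = 5, b(13) = 33, b(14) = 43, b(15) = 54, b(16) = 30, b(17) = 28, b(18) = 33, b(19) = 34, b(20) = 45, b(21) = 3, b(22) = 38.
The sequence repeats with period 20.
The value 23 first appears (with i ≥ 3) at b(9).

9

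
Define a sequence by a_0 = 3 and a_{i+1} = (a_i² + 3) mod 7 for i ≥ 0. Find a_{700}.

We have a_0 = 3, a_1 = 5, a_2 = 0, a_3 = 3.
Since a_3 = a_0 = 3, the sequence is periodic with period 3.
So a_{700} = a_{0 + ((700-0) mod 3)} = a_1 = 5.

5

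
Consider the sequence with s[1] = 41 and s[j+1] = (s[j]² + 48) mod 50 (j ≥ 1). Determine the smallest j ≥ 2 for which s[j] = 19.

4

Computing terms: s[1] = 41; s[2] = 29; s[3] = 39; s[4] = 19; s[5] = 9; s[6] = 29.
Since s[6] = s[2] = 29, the sequence is eventually periodic: after a pre-period of length 1 it cycles with period 4.
The value 19 first appears (with j ≥ 2) at s[4].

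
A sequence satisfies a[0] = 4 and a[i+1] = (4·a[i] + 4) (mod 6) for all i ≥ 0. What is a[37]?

Listing terms: a[0] = 4, a[1] = 2, a[2] = 0, a[3] = 4.
Since a[3] = a[0] = 4, the sequence is periodic with period 3.
So a[37] = a[0 + ((37-0) mod 3)] = a[1] = 2.

2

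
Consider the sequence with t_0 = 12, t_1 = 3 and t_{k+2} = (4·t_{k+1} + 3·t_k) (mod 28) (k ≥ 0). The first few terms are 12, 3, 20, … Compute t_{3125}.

We have t_0 = 12,  t_1 = 3,  t_2 = 20,  t_3 = 5,  t_4 = 24,  t_5 = 27,  t_6 = 12,  t_7 = 17,  t_8 = 20,  t_9 = 19,  t_{10} = 24,  t_{11} = 13,  t_{12} = 12,  t_{13} = 3.
The sequence repeats with period 12.
(3125 - 0) mod 12 = 5, so t_{3125} = t_5 = 27.

27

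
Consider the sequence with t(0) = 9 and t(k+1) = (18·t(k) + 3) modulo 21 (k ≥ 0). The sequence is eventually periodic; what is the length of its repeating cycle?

Listing terms: t(0) = 9; t(1) = 18; t(2) = 12; t(3) = 9.
Since t(3) = t(0) = 9, the sequence is periodic with period 3.

3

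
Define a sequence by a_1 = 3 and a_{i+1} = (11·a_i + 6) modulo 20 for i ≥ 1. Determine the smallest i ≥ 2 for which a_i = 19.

2

We have a_1 = 3; a_2 = 19; a_3 = 15; a_4 = 11; a_5 = 7; a_6 = 3.
The sequence repeats with period 5.
The value 19 first appears (with i ≥ 2) at a_2.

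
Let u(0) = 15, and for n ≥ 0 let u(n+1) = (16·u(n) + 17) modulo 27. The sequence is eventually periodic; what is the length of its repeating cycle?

27

Listing terms: u(0) = 15, u(1) = 14, u(2) = 25, u(3) = 12, u(4) = 20, u(5) = 13, u(6) = 9, u(7) = 26, u(8) = 1, u(9) = 6, u(10) = 5, u(11) = 16, u(12) = 3, u(13) = 11, u(14) = 4, u(15) = 0, u(16) = 17, u(17) = 19, u(18) = 24, u(19) = 23, u(20) = 7, u(21) = 21, u(22) = 2, u(23) = 22, u(24) = 18, u(25) = 8, u(26) = 10, u(27) = 15.
The sequence repeats with period 27.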